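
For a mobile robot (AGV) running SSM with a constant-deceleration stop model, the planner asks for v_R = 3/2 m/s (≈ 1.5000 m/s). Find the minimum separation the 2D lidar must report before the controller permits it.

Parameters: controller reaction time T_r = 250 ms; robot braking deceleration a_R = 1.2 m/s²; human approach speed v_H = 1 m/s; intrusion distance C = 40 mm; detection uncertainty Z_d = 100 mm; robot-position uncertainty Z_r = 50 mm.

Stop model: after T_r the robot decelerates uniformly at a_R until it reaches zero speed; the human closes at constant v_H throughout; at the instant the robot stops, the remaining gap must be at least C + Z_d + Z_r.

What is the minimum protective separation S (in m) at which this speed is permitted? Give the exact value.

S_min = 1201/400 m = 3.0025 m

stop time T_s = (3/2)/(6/5) = 1.2500 s
robot covers v_R·T_r = 1.5000·0.2500 = 0.3750 m before braking
robot under decel: 1.5000²/(2·1.2000) = 0.9375 m
human closes 1.0000·1.5000 = 1.5000 m
margins: 0.0400+0.1000+0.0500 = 0.1900 m
S_min ≈ 0.3750+0.9375+1.5000+0.1900  ⇒  S_min = 1201/400 m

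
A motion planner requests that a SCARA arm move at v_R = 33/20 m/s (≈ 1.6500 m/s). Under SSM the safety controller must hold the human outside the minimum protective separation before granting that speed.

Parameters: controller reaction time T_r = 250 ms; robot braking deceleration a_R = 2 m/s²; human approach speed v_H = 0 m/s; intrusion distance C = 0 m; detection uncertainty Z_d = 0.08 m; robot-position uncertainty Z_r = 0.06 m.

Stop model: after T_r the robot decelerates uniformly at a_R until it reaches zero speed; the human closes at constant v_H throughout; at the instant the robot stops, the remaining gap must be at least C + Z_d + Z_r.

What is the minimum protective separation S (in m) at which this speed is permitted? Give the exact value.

braking lasts T_s = (33/20)/2 = 0.8250 s
reaction-phase robot travel = 1.6500·0.2500 = 0.4125 m
robot covers 1.6500·0.8250 − ½·2.0000·0.8250² = 0.6806 m while stopping
person approaches 0.0000·(0.2500+0.8250) = 0.0000 m
residual clearance needed = 0.0000+0.0800+0.0600 = 0.1400 m
S_min ≈ 0.4125+0.6806+0.0000+0.1400  ⇒  S_min = 1973/1600 m

S_min = 1973/1600 m = 1.2331 m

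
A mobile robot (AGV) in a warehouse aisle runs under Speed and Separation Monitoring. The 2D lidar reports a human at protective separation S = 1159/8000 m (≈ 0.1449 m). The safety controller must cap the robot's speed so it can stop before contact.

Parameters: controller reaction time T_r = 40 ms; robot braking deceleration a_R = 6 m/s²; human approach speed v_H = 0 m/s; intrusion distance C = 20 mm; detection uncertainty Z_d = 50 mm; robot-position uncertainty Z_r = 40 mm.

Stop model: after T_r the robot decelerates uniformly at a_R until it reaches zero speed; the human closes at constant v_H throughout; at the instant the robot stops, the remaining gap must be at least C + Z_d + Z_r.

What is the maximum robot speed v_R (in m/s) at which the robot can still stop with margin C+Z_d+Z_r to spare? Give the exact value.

v_R_max = 9/20 m/s = 0.4500 m/s

at the boundary: (1/12)·v² + (1/25)·v + (-279/8000) = 0
  disc = (1/25)² − 4·(1/12)·(-279/8000) = 529/40000 ; √disc = 23/200
  v_R = (−(1/25) + 23/200) / (2·(1/12)) = 9/20 m/s
check:
T_s = v_R/a_R = (9/20)/6 = 0.0750 s
robot in T_r: 0.4500·0.0400 = 0.0180 m
robot covers 0.4500·0.0750 − ½·6.0000·0.0750² = 0.0169 m while stopping
human over T_r+T_s: 0.0000·(0.0400+0.0750) = 0.0000 m
residual clearance needed = 0.0200+0.0500+0.0400 = 0.1100 m
sum ≈ 0.0180+0.0169+0.0000+0.1100 ≈ 0.1449 m = S ✓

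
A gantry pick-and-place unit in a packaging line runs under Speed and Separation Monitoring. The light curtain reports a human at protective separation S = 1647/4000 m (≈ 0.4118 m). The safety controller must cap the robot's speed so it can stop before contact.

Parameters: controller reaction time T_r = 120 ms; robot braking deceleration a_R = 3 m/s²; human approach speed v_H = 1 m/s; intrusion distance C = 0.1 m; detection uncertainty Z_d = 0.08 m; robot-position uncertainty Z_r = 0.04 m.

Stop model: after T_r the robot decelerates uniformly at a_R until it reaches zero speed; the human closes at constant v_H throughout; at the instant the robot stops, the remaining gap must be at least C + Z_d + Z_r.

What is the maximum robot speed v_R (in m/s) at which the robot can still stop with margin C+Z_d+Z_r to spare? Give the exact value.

v_R_max = 3/20 m/s = 0.1500 m/s

at the boundary: (1/6)·v² + (34/75)·v + (-287/4000) = 0
  disc = (34/75)² − 4·(1/6)·(-287/4000) = 22801/90000 ; √disc = 151/300
  v_R = (−(34/75) + 151/300) / (2·(1/6)) = 3/20 m/s
check:
braking lasts T_s = (3/20)/3 = 0.0500 s
reaction-phase robot travel = 0.1500·0.1200 = 0.0180 m
braking distance = 0.1500²/(2·3.0000) = 0.0037 m
human over T_r+T_s: 1.0000·(0.1200+0.0500) = 0.1700 m
C+Z_d+Z_r = 0.1000+0.0800+0.0400 = 0.2200 m
sum ≈ 0.0180+0.0037+0.1700+0.2200 ≈ 0.4118 m = S ✓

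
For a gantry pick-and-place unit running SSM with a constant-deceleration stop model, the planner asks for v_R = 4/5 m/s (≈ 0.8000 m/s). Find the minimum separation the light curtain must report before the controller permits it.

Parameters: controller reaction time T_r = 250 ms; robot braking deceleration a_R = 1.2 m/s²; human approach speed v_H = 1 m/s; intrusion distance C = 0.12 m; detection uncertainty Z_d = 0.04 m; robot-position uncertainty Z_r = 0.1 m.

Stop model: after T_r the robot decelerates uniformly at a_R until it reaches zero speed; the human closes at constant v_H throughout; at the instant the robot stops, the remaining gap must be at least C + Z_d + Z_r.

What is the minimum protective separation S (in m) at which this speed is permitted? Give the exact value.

T_s = v_R/a_R = (4/5)/(6/5) = 0.6667 s
robot covers v_R·T_r = 0.8000·0.2500 = 0.2000 m before braking
braking distance = 0.8000²/(2·1.2000) = 0.2667 m
person approaches 1.0000·(0.2500+0.6667) = 0.9167 m
margins: 0.1200+0.0400+0.1000 = 0.2600 m
S_min ≈ 0.2000+0.2667+0.9167+0.2600  ⇒  S_min = 493/300 m

S_min = 493/300 m = 1.6433 m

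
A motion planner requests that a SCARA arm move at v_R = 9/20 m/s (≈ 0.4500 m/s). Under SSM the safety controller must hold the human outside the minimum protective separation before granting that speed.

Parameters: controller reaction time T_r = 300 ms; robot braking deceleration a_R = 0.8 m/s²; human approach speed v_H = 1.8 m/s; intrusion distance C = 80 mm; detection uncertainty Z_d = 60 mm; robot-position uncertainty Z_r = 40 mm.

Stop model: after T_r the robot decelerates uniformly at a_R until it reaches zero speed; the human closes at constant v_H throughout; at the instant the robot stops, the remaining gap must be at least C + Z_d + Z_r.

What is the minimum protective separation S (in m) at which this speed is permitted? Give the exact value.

stop time T_s = (9/20)/(4/5) = 0.5625 s
robot in T_r: 0.4500·0.3000 = 0.1350 m
braking distance = 0.4500²/(2·0.8000) = 0.1266 m
person approaches 1.8000·(0.3000+0.5625) = 1.5525 m
C+Z_d+Z_r = 0.0800+0.0600+0.0400 = 0.1800 m
S_min ≈ 0.1350+0.1266+1.5525+0.1800  ⇒  S_min = 6381/3200 m

S_min = 6381/3200 m = 1.9941 m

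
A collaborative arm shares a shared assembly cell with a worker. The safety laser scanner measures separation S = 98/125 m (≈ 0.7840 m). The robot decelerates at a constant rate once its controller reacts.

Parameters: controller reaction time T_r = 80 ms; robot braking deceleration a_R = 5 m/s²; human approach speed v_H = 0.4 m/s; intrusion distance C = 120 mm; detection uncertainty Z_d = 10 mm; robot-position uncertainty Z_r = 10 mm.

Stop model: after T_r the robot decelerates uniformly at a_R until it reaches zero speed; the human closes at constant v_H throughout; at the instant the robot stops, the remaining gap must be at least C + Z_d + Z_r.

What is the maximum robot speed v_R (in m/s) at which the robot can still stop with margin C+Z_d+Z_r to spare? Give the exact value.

v_R_max = 9/5 m/s = 1.8000 m/s

collect terms ⇒ (1/10)·v_R² + (4/25)·v_R + (-153/250) = 0
  disc = (4/25)² − 4·(1/10)·(-153/250) = 169/625 ; √disc = 13/25
  v_R = (−(4/25) + 13/25) / (2·(1/10)) = 9/5 m/s
check:
stop time T_s = (9/5)/5 = 0.3600 s
reaction-phase robot travel = 1.8000·0.0800 = 0.1440 m
robot under decel: 1.8000²/(2·5.0000) = 0.3240 m
human over T_r+T_s: 0.4000·(0.0800+0.3600) = 0.1760 m
C+Z_d+Z_r = 0.1200+0.0100+0.0100 = 0.1400 m
sum ≈ 0.1440+0.3240+0.1760+0.1400 ≈ 0.7840 m = S ✓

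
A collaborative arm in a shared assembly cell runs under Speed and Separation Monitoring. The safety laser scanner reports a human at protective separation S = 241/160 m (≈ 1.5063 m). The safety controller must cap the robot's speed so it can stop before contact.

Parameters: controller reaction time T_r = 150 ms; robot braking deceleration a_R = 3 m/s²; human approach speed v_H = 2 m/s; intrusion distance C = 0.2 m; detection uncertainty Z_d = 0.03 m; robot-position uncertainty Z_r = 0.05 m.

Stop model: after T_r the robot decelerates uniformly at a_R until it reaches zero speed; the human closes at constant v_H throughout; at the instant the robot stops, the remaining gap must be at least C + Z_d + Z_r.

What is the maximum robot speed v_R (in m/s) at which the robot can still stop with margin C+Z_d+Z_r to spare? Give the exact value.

collect terms ⇒ (1/6)·v_R² + (49/60)·v_R + (-741/800) = 0
  disc = (49/60)² − 4·(1/6)·(-741/800) = 289/225 ; √disc = 17/15
  v_R = (−(49/60) + 17/15) / (2·(1/6)) = 19/20 m/s
check:
stop time T_s = (19/20)/3 = 0.3167 s
robot covers v_R·T_r = 0.9500·0.1500 = 0.1425 m before braking
robot covers 0.9500·0.3167 − ½·3.0000·0.3167² = 0.1504 m while stopping
human over T_r+T_s: 2.0000·(0.1500+0.3167) = 0.9333 m
C+Z_d+Z_r = 0.2000+0.0300+0.0500 = 0.2800 m
sum ≈ 0.1425+0.1504+0.9333+0.2800 ≈ 1.5063 m = S ✓

v_R_max = 19/20 m/s = 0.9500 m/s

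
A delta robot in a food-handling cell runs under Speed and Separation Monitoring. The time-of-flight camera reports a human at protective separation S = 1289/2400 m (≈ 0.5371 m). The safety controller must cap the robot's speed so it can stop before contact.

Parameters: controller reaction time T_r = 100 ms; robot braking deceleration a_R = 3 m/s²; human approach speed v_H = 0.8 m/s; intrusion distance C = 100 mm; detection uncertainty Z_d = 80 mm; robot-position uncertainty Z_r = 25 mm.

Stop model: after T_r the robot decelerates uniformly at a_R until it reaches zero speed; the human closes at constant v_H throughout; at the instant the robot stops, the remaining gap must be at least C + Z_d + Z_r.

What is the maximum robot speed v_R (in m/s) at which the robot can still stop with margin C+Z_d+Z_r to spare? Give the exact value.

v_R_max = 11/20 m/s = 0.5500 m/s

at the boundary: (1/6)·v² + (11/30)·v + (-121/480) = 0
  disc = (11/30)² − 4·(1/6)·(-121/480) = 121/400 ; √disc = 11/20
  v_R = (−(11/30) + 11/20) / (2·(1/6)) = 11/20 m/s
check:
stop time T_s = (11/20)/3 = 0.1833 s
robot in T_r: 0.5500·0.1000 = 0.0550 m
robot under decel: 0.5500²/(2·3.0000) = 0.0504 m
person approaches 0.8000·(0.1000+0.1833) = 0.2267 m
margins: 0.1000+0.0800+0.0250 = 0.2050 m
sum ≈ 0.0550+0.0504+0.2267+0.2050 ≈ 0.5371 m = S ✓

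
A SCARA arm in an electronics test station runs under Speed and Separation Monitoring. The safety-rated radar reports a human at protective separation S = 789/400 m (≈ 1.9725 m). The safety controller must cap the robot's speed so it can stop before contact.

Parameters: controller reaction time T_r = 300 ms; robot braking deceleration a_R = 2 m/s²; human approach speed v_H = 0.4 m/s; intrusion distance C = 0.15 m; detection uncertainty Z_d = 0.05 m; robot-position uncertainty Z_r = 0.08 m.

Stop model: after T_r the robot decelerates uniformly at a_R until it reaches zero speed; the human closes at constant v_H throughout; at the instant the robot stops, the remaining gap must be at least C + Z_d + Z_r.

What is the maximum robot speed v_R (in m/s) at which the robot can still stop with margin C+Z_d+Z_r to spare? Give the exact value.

v_R_max = 17/10 m/s = 1.7000 m/s

quadratic (1/4)·v² + (1/2)·v + (-629/400) = 0
  disc = (1/2)² − 4·(1/4)·(-629/400) = 729/400 ; √disc = 27/20
  v_R = (−(1/2) + 27/20) / (2·(1/4)) = 17/10 m/s
check:
stop time T_s = (17/10)/2 = 0.8500 s
robot covers v_R·T_r = 1.7000·0.3000 = 0.5100 m before braking
robot covers 1.7000·0.8500 − ½·2.0000·0.8500² = 0.7225 m while stopping
human closes 0.4000·1.1500 = 0.4600 m
margins: 0.1500+0.0500+0.0800 = 0.2800 m
sum ≈ 0.5100+0.7225+0.4600+0.2800 ≈ 1.9725 m = S ✓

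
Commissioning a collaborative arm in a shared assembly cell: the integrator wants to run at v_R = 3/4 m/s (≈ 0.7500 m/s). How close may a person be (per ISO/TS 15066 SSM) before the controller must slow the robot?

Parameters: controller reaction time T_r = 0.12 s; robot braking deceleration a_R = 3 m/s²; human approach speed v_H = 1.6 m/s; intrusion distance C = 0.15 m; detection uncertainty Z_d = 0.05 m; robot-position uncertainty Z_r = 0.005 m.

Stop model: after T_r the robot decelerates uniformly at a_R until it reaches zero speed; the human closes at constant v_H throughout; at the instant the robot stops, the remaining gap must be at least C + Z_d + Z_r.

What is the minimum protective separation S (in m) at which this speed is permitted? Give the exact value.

S_min = 3923/4000 m = 0.9808 m

T_s = v_R/a_R = (3/4)/3 = 0.2500 s
reaction-phase robot travel = 0.7500·0.1200 = 0.0900 m
robot covers 0.7500·0.2500 − ½·3.0000·0.2500² = 0.0938 m while stopping
human over T_r+T_s: 1.6000·(0.1200+0.2500) = 0.5920 m
residual clearance needed = 0.1500+0.0500+0.0050 = 0.2050 m
S_min ≈ 0.0900+0.0938+0.5920+0.2050  ⇒  S_min = 3923/4000 m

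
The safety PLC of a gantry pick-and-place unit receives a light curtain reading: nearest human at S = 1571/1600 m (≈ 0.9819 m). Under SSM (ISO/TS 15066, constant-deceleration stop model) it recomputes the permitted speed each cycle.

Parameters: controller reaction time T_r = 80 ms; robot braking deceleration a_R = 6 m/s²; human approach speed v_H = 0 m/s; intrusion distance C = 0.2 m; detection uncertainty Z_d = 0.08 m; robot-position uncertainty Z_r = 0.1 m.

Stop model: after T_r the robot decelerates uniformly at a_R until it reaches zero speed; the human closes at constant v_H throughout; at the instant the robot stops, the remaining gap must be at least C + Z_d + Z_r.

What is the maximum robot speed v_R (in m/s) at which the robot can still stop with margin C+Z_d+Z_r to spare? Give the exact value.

v_R_max = 9/4 m/s = 2.2500 m/s

at the boundary: (1/12)·v² + (2/25)·v + (-963/1600) = 0
  disc = (2/25)² − 4·(1/12)·(-963/1600) = 8281/40000 ; √disc = 91/200
  v_R = (−(2/25) + 91/200) / (2·(1/12)) = 9/4 m/s
check:
T_s = v_R/a_R = (9/4)/6 = 0.3750 s
robot in T_r: 2.2500·0.0800 = 0.1800 m
braking distance = 2.2500²/(2·6.0000) = 0.4219 m
person approaches 0.0000·(0.0800+0.3750) = 0.0000 m
margins: 0.2000+0.0800+0.1000 = 0.3800 m
sum ≈ 0.1800+0.4219+0.0000+0.3800 ≈ 0.9819 m = S ✓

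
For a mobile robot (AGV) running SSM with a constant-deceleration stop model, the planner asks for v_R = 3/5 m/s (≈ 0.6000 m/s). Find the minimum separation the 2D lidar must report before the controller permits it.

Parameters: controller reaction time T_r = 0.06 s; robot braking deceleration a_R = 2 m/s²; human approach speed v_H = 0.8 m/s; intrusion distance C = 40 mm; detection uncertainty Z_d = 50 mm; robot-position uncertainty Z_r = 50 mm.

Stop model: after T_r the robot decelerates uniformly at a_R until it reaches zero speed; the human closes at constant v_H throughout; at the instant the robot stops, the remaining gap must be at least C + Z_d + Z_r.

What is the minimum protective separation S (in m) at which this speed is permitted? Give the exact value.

T_s = v_R/a_R = (3/5)/2 = 0.3000 s
robot covers v_R·T_r = 0.6000·0.0600 = 0.0360 m before braking
braking distance = 0.6000²/(2·2.0000) = 0.0900 m
human over T_r+T_s: 0.8000·(0.0600+0.3000) = 0.2880 m
margins: 0.0400+0.0500+0.0500 = 0.1400 m
S_min ≈ 0.0360+0.0900+0.2880+0.1400  ⇒  S_min = 277/500 m

S_min = 277/500 m = 0.5540 m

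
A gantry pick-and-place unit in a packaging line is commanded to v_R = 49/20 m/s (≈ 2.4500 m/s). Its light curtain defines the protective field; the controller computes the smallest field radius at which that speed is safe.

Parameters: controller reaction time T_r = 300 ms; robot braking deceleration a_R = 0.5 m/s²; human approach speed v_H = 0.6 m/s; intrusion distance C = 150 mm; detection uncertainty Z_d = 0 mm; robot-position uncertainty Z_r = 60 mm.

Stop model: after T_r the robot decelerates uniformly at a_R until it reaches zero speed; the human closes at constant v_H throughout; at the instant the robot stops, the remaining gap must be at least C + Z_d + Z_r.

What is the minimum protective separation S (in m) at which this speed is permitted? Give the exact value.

S_min = 4027/400 m = 10.0675 m

T_s = v_R/a_R = (49/20)/(1/2) = 4.9000 s
robot in T_r: 2.4500·0.3000 = 0.7350 m
braking distance = 2.4500²/(2·0.5000) = 6.0025 m
human closes 0.6000·5.2000 = 3.1200 m
margins: 0.1500+0.0000+0.0600 = 0.2100 m
S_min ≈ 0.7350+6.0025+3.1200+0.2100  ⇒  S_min = 4027/400 m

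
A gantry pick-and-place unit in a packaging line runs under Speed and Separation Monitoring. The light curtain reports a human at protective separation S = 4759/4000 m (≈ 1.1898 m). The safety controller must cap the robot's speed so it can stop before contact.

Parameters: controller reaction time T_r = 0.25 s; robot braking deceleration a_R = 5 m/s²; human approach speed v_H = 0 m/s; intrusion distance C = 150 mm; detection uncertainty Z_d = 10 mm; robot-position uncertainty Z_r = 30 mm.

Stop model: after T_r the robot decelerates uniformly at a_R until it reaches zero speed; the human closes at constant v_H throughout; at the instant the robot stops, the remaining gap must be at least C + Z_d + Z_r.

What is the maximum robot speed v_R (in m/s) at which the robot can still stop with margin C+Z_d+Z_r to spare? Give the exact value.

collect terms ⇒ (1/10)·v_R² + (1/4)·v_R + (-3999/4000) = 0
  disc = (1/4)² − 4·(1/10)·(-3999/4000) = 289/625 ; √disc = 17/25
  v_R = (−(1/4) + 17/25) / (2·(1/10)) = 43/20 m/s
check:
braking lasts T_s = (43/20)/5 = 0.4300 s
robot covers v_R·T_r = 2.1500·0.2500 = 0.5375 m before braking
robot under decel: 2.1500²/(2·5.0000) = 0.4622 m
human over T_r+T_s: 0.0000·(0.2500+0.4300) = 0.0000 m
margins: 0.1500+0.0100+0.0300 = 0.1900 m
sum ≈ 0.5375+0.4622+0.0000+0.1900 ≈ 1.1898 m = S ✓

v_R_max = 43/20 m/s = 2.1500 m/s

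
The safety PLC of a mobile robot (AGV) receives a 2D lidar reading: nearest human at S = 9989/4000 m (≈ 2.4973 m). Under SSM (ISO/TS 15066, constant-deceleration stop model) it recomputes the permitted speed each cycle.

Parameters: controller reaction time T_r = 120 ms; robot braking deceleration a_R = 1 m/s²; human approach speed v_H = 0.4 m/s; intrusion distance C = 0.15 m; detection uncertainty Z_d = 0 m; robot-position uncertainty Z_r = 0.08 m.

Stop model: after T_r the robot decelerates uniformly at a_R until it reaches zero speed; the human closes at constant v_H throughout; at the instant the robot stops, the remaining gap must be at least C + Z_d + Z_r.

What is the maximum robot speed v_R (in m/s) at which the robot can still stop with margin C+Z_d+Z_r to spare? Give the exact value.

v_R_max = 33/20 m/s = 1.6500 m/s

collect terms ⇒ (1/2)·v_R² + (13/25)·v_R + (-8877/4000) = 0
  disc = (13/25)² − 4·(1/2)·(-8877/4000) = 47089/10000 ; √disc = 217/100
  v_R = (−(13/25) + 217/100) / (2·(1/2)) = 33/20 m/s
check:
T_s = v_R/a_R = (33/20)/1 = 1.6500 s
robot in T_r: 1.6500·0.1200 = 0.1980 m
robot covers 1.6500·1.6500 − ½·1.0000·1.6500² = 1.3613 m while stopping
person approaches 0.4000·(0.1200+1.6500) = 0.7080 m
C+Z_d+Z_r = 0.1500+0.0000+0.0800 = 0.2300 m
sum ≈ 0.1980+1.3613+0.7080+0.2300 ≈ 2.4973 m = S ✓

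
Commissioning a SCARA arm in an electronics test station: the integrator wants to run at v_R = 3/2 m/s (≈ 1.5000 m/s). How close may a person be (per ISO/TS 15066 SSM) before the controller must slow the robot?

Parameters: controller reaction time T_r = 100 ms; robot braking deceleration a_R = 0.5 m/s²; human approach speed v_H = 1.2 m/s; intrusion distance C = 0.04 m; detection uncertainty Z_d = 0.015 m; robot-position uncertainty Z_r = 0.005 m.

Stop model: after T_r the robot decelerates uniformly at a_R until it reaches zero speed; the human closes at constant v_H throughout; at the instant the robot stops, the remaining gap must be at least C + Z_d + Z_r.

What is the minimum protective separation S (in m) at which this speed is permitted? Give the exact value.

S_min = 309/50 m = 6.1800 m

braking lasts T_s = (3/2)/(1/2) = 3.0000 s
robot in T_r: 1.5000·0.1000 = 0.1500 m
robot under decel: 1.5000²/(2·0.5000) = 2.2500 m
human over T_r+T_s: 1.2000·(0.1000+3.0000) = 3.7200 m
margins: 0.0400+0.0150+0.0050 = 0.0600 m
S_min ≈ 0.1500+2.2500+3.7200+0.0600  ⇒  S_min = 309/50 m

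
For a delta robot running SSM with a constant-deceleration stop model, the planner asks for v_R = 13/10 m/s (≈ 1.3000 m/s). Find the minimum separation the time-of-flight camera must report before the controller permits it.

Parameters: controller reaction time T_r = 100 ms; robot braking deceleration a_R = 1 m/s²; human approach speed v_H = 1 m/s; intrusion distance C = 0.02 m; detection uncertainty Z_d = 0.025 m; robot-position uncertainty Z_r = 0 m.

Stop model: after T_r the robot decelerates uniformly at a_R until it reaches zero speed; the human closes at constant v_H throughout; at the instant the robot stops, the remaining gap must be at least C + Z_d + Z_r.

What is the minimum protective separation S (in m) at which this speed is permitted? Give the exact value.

S_min = 121/50 m = 2.4200 m

T_s = v_R/a_R = (13/10)/1 = 1.3000 s
reaction-phase robot travel = 1.3000·0.1000 = 0.1300 m
robot covers 1.3000·1.3000 − ½·1.0000·1.3000² = 0.8450 m while stopping
human closes 1.0000·1.4000 = 1.4000 m
residual clearance needed = 0.0200+0.0250+0.0000 = 0.0450 m
S_min ≈ 0.1300+0.8450+1.4000+0.0450  ⇒  S_min = 121/50 m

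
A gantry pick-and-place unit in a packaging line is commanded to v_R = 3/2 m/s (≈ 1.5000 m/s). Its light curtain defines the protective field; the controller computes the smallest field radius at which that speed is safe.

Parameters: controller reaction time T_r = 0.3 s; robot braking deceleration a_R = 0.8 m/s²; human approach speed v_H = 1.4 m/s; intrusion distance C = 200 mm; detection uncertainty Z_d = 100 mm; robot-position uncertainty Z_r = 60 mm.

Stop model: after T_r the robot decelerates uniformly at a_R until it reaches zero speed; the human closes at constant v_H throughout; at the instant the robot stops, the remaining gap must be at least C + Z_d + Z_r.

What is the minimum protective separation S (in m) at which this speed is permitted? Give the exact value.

stop time T_s = (3/2)/(4/5) = 1.8750 s
reaction-phase robot travel = 1.5000·0.3000 = 0.4500 m
braking distance = 1.5000²/(2·0.8000) = 1.4062 m
human closes 1.4000·2.1750 = 3.0450 m
margins: 0.2000+0.1000+0.0600 = 0.3600 m
S_min ≈ 0.4500+1.4062+3.0450+0.3600  ⇒  S_min = 4209/800 m

S_min = 4209/800 m = 5.2613 m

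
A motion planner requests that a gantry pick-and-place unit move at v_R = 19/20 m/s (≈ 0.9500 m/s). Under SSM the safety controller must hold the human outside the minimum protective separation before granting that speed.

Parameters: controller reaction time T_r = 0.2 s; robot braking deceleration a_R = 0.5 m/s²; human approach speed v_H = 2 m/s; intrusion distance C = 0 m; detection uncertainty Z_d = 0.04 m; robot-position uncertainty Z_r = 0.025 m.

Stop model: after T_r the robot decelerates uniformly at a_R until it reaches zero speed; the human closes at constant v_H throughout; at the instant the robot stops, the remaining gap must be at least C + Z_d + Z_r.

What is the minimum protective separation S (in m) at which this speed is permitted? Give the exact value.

stop time T_s = (19/20)/(1/2) = 1.9000 s
robot in T_r: 0.9500·0.2000 = 0.1900 m
robot under decel: 0.9500²/(2·0.5000) = 0.9025 m
human over T_r+T_s: 2.0000·(0.2000+1.9000) = 4.2000 m
C+Z_d+Z_r = 0.0000+0.0400+0.0250 = 0.0650 m
S_min ≈ 0.1900+0.9025+4.2000+0.0650  ⇒  S_min = 2143/400 m

S_min = 2143/400 m = 5.3575 m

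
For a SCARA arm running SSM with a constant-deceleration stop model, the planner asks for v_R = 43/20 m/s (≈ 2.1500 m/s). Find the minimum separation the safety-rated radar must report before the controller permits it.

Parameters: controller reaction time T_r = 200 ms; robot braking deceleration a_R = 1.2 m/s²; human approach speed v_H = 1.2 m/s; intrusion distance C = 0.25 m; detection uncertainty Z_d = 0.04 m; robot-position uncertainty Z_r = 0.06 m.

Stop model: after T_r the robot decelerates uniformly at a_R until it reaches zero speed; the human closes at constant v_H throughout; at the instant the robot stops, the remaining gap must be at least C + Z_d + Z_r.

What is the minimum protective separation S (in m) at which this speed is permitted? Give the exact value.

S_min = 24461/4800 m = 5.0960 m

braking lasts T_s = (43/20)/(6/5) = 1.7917 s
reaction-phase robot travel = 2.1500·0.2000 = 0.4300 m
robot under decel: 2.1500²/(2·1.2000) = 1.9260 m
human closes 1.2000·1.9917 = 2.3900 m
residual clearance needed = 0.2500+0.0400+0.0600 = 0.3500 m
S_min ≈ 0.4300+1.9260+2.3900+0.3500  ⇒  S_min = 24461/4800 m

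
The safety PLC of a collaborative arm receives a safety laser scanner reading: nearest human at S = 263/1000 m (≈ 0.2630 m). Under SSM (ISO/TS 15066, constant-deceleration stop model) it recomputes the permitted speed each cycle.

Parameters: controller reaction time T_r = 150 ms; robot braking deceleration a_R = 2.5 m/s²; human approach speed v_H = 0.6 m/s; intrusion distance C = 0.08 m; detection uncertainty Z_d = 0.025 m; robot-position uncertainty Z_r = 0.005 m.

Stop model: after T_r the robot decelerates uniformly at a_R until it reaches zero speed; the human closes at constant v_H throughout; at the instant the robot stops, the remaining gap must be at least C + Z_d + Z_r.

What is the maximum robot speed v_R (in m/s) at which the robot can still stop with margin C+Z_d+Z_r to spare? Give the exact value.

at the boundary: (1/5)·v² + (39/100)·v + (-63/1000) = 0
  disc = (39/100)² − 4·(1/5)·(-63/1000) = 81/400 ; √disc = 9/20
  v_R = (−(39/100) + 9/20) / (2·(1/5)) = 3/20 m/s
check:
braking lasts T_s = (3/20)/(5/2) = 0.0600 s
robot covers v_R·T_r = 0.1500·0.1500 = 0.0225 m before braking
robot under decel: 0.1500²/(2·2.5000) = 0.0045 m
human over T_r+T_s: 0.6000·(0.1500+0.0600) = 0.1260 m
margins: 0.0800+0.0250+0.0050 = 0.1100 m
sum ≈ 0.0225+0.0045+0.1260+0.1100 ≈ 0.2630 m = S ✓

v_R_max = 3/20 m/s = 0.1500 m/s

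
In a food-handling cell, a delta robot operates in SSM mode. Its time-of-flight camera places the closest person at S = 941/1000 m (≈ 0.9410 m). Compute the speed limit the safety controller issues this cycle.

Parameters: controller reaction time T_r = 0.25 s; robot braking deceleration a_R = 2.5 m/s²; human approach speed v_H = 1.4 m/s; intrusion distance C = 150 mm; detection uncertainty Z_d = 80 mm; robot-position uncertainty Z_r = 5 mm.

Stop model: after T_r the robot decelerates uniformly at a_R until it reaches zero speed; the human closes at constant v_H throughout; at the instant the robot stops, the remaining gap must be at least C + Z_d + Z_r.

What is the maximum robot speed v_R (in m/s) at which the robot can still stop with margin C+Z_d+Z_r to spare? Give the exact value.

v_R_max = 2/5 m/s = 0.4000 m/s

quadratic (1/5)·v² + (81/100)·v + (-89/250) = 0
  disc = (81/100)² − 4·(1/5)·(-89/250) = 9409/10000 ; √disc = 97/100
  v_R = (−(81/100) + 97/100) / (2·(1/5)) = 2/5 m/s
check:
braking lasts T_s = (2/5)/(5/2) = 0.1600 s
robot covers v_R·T_r = 0.4000·0.2500 = 0.1000 m before braking
robot covers 0.4000·0.1600 − ½·2.5000·0.1600² = 0.0320 m while stopping
human over T_r+T_s: 1.4000·(0.2500+0.1600) = 0.5740 m
C+Z_d+Z_r = 0.1500+0.0800+0.0050 = 0.2350 m
sum ≈ 0.1000+0.0320+0.5740+0.2350 ≈ 0.9410 m = S ✓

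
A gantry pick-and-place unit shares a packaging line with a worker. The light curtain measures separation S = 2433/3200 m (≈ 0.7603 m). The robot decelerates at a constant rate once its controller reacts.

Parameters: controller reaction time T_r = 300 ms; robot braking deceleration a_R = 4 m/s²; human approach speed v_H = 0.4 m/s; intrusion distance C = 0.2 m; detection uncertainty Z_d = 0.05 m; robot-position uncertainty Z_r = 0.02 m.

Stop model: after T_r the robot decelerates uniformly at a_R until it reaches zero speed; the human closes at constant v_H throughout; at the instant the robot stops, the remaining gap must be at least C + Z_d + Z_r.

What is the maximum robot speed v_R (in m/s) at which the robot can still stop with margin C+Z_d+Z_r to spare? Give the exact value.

v_R_max = 3/4 m/s = 0.7500 m/s

quadratic (1/8)·v² + (2/5)·v + (-237/640) = 0
  disc = (2/5)² − 4·(1/8)·(-237/640) = 2209/6400 ; √disc = 47/80
  v_R = (−(2/5) + 47/80) / (2·(1/8)) = 3/4 m/s
check:
T_s = v_R/a_R = (3/4)/4 = 0.1875 s
robot in T_r: 0.7500·0.3000 = 0.2250 m
robot under decel: 0.7500²/(2·4.0000) = 0.0703 m
human over T_r+T_s: 0.4000·(0.3000+0.1875) = 0.1950 m
C+Z_d+Z_r = 0.2000+0.0500+0.0200 = 0.2700 m
sum ≈ 0.2250+0.0703+0.1950+0.2700 ≈ 0.7603 m = S ✓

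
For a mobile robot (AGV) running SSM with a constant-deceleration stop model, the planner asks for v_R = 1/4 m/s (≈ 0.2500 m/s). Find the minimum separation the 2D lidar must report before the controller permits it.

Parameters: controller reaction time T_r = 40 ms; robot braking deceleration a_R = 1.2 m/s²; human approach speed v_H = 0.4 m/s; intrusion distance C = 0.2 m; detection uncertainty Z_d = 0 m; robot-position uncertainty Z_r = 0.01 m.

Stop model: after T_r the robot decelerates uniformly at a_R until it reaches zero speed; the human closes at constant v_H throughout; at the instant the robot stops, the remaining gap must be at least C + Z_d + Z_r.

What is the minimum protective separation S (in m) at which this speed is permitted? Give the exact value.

stop time T_s = (1/4)/(6/5) = 0.2083 s
robot covers v_R·T_r = 0.2500·0.0400 = 0.0100 m before braking
robot under decel: 0.2500²/(2·1.2000) = 0.0260 m
human over T_r+T_s: 0.4000·(0.0400+0.2083) = 0.0993 m
C+Z_d+Z_r = 0.2000+0.0000+0.0100 = 0.2100 m
S_min ≈ 0.0100+0.0260+0.0993+0.2100  ⇒  S_min = 2763/8000 m

S_min = 2763/8000 m = 0.3454 m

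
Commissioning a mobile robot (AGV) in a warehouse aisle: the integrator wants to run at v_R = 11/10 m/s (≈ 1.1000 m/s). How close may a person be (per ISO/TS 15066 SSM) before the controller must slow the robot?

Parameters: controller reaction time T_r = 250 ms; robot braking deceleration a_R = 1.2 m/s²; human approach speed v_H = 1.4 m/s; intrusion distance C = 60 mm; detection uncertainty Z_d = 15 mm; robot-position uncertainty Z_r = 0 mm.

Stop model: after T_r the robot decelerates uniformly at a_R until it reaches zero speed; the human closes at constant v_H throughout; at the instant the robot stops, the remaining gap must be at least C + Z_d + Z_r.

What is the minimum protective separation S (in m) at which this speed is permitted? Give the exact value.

S_min = 199/80 m = 2.4875 m

braking lasts T_s = (11/10)/(6/5) = 0.9167 s
robot in T_r: 1.1000·0.2500 = 0.2750 m
braking distance = 1.1000²/(2·1.2000) = 0.5042 m
person approaches 1.4000·(0.2500+0.9167) = 1.6333 m
C+Z_d+Z_r = 0.0600+0.0150+0.0000 = 0.0750 m
S_min ≈ 0.2750+0.5042+1.6333+0.0750  ⇒  S_min = 199/80 m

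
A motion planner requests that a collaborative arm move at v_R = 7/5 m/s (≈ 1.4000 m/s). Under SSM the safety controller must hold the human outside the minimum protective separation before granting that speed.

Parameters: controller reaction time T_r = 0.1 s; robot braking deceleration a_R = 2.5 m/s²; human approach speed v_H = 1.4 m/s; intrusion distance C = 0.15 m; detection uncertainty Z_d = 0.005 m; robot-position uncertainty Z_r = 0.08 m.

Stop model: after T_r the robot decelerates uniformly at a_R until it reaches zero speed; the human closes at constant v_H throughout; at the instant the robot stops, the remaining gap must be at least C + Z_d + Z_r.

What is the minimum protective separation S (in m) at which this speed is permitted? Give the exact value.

S_min = 1691/1000 m = 1.6910 m

stop time T_s = (7/5)/(5/2) = 0.5600 s
robot covers v_R·T_r = 1.4000·0.1000 = 0.1400 m before braking
robot under decel: 1.4000²/(2·2.5000) = 0.3920 m
human over T_r+T_s: 1.4000·(0.1000+0.5600) = 0.9240 m
margins: 0.1500+0.0050+0.0800 = 0.2350 m
S_min ≈ 0.1400+0.3920+0.9240+0.2350  ⇒  S_min = 1691/1000 m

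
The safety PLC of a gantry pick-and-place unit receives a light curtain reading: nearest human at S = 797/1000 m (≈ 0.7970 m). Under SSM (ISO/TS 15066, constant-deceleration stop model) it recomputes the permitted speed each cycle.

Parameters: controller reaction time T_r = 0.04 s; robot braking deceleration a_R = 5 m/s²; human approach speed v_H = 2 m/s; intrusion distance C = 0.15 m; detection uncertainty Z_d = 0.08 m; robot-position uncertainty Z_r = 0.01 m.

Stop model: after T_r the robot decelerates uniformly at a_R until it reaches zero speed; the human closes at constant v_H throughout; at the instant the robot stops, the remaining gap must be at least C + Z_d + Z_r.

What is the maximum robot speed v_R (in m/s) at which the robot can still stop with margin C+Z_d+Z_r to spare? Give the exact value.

v_R_max = 9/10 m/s = 0.9000 m/s

quadratic (1/10)·v² + (11/25)·v + (-477/1000) = 0
  disc = (11/25)² − 4·(1/10)·(-477/1000) = 961/2500 ; √disc = 31/50
  v_R = (−(11/25) + 31/50) / (2·(1/10)) = 9/10 m/s
check:
stop time T_s = (9/10)/5 = 0.1800 s
reaction-phase robot travel = 0.9000·0.0400 = 0.0360 m
robot covers 0.9000·0.1800 − ½·5.0000·0.1800² = 0.0810 m while stopping
person approaches 2.0000·(0.0400+0.1800) = 0.4400 m
residual clearance needed = 0.1500+0.0800+0.0100 = 0.2400 m
sum ≈ 0.0360+0.0810+0.4400+0.2400 ≈ 0.7970 m = S ✓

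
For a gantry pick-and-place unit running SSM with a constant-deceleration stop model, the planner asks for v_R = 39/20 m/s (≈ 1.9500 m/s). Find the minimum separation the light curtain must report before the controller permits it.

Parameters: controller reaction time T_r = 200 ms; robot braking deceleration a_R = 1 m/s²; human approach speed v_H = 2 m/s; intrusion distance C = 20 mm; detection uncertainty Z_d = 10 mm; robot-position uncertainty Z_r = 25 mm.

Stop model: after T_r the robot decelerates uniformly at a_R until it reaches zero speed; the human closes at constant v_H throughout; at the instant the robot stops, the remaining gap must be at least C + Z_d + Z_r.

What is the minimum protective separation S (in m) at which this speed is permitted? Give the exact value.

S_min = 5317/800 m = 6.6463 m

stop time T_s = (39/20)/1 = 1.9500 s
reaction-phase robot travel = 1.9500·0.2000 = 0.3900 m
robot under decel: 1.9500²/(2·1.0000) = 1.9013 m
human over T_r+T_s: 2.0000·(0.2000+1.9500) = 4.3000 m
C+Z_d+Z_r = 0.0200+0.0100+0.0250 = 0.0550 m
S_min ≈ 0.3900+1.9013+4.3000+0.0550  ⇒  S_min = 5317/800 m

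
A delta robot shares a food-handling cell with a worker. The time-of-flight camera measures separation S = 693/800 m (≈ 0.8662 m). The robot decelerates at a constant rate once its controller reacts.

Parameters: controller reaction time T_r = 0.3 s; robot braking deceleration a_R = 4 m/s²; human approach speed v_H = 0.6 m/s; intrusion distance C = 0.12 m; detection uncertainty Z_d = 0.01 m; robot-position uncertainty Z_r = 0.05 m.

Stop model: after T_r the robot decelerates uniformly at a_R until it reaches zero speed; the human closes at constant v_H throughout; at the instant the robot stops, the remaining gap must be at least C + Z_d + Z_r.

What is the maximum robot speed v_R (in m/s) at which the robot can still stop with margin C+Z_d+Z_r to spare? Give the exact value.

v_R_max = 9/10 m/s = 0.9000 m/s

collect terms ⇒ (1/8)·v_R² + (9/20)·v_R + (-81/160) = 0
  disc = (9/20)² − 4·(1/8)·(-81/160) = 729/1600 ; √disc = 27/40
  v_R = (−(9/20) + 27/40) / (2·(1/8)) = 9/10 m/s
check:
T_s = v_R/a_R = (9/10)/4 = 0.2250 s
reaction-phase robot travel = 0.9000·0.3000 = 0.2700 m
robot under decel: 0.9000²/(2·4.0000) = 0.1013 m
person approaches 0.6000·(0.3000+0.2250) = 0.3150 m
C+Z_d+Z_r = 0.1200+0.0100+0.0500 = 0.1800 m
sum ≈ 0.2700+0.1013+0.3150+0.1800 ≈ 0.8662 m = S ✓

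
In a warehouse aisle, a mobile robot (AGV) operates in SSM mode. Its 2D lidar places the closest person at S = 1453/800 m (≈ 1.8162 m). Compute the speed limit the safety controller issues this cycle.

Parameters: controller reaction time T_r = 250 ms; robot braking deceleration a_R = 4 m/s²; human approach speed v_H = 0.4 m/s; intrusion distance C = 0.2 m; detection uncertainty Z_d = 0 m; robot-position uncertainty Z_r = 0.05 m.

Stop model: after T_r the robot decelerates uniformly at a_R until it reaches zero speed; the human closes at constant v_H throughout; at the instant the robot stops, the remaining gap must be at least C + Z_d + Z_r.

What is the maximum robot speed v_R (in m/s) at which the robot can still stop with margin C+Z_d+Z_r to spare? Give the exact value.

collect terms ⇒ (1/8)·v_R² + (7/20)·v_R + (-1173/800) = 0
  disc = (7/20)² − 4·(1/8)·(-1173/800) = 1369/1600 ; √disc = 37/40
  v_R = (−(7/20) + 37/40) / (2·(1/8)) = 23/10 m/s
check:
stop time T_s = (23/10)/4 = 0.5750 s
reaction-phase robot travel = 2.3000·0.2500 = 0.5750 m
braking distance = 2.3000²/(2·4.0000) = 0.6613 m
person approaches 0.4000·(0.2500+0.5750) = 0.3300 m
margins: 0.2000+0.0000+0.0500 = 0.2500 m
sum ≈ 0.5750+0.6613+0.3300+0.2500 ≈ 1.8162 m = S ✓

v_R_max = 23/10 m/s = 2.3000 m/s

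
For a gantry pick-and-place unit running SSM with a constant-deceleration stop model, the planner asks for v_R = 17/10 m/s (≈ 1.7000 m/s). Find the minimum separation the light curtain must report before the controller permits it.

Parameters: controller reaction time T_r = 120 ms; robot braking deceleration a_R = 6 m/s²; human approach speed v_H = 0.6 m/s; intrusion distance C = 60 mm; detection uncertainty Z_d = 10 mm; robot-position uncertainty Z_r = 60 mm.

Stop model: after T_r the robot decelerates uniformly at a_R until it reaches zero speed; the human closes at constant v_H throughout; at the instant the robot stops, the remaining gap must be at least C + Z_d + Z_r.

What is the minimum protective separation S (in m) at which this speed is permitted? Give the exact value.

S_min = 4901/6000 m = 0.8168 m

braking lasts T_s = (17/10)/6 = 0.2833 s
robot in T_r: 1.7000·0.1200 = 0.2040 m
braking distance = 1.7000²/(2·6.0000) = 0.2408 m
human closes 0.6000·0.4033 = 0.2420 m
C+Z_d+Z_r = 0.0600+0.0100+0.0600 = 0.1300 m
S_min ≈ 0.2040+0.2408+0.2420+0.1300  ⇒  S_min = 4901/6000 m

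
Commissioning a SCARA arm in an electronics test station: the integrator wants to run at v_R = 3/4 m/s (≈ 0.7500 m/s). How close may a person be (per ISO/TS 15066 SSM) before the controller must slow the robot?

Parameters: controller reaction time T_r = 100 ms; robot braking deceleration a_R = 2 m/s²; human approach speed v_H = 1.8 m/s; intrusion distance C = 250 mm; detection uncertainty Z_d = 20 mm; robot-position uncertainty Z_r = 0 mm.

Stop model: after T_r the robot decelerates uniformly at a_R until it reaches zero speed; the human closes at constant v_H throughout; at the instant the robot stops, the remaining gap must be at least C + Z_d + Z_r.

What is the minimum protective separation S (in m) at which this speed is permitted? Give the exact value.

stop time T_s = (3/4)/2 = 0.3750 s
reaction-phase robot travel = 0.7500·0.1000 = 0.0750 m
robot under decel: 0.7500²/(2·2.0000) = 0.1406 m
human over T_r+T_s: 1.8000·(0.1000+0.3750) = 0.8550 m
residual clearance needed = 0.2500+0.0200+0.0000 = 0.2700 m
S_min ≈ 0.0750+0.1406+0.8550+0.2700  ⇒  S_min = 429/320 m

S_min = 429/320 m = 1.3406 m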